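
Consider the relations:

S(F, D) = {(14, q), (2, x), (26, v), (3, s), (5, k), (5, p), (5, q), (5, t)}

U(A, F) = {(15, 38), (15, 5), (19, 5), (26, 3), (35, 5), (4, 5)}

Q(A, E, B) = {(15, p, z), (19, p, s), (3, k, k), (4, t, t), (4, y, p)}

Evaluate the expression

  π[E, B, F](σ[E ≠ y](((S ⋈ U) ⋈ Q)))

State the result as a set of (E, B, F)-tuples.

{(p, s, 5), (p, z, 5), (t, t, 5)}

Joining S and U on F yields {(3, s, 26), (5, k, 15), (5, k, 19), (5, k, 35), (5, k, 4), (5, p, 15), (5, p, 19), (5, p, 35), (5, p, 4), (5, q, 15), (5, q, 19), (5, q, 35), (5, q, 4), (5, t, 15), (5, t, 19), (5, t, 35), (5, t, 4)}.
Joining (S ⋈ U) and Q on A yields {(5, k, 15, p, z), (5, k, 19, p, s), (5, k, 4, t, t), (5, k, 4, y, p), (5, p, 15, p, z), (5, p, 19, p, s), (5, p, 4, t, t), (5, p, 4, y, p), (5, q, 15, p, z), (5, q, 19, p, s), (5, q, 4, t, t), (5, q, 4, y, p), (5, t, 15, p, z), (5, t, 19, p, s), (5, t, 4, t, t), (5, t, 4, y, p)}.
σ[E ≠ y]: keep tuples satisfying E ≠ y → {(5, k, 15, p, z), (5, k, 19, p, s), (5, k, 4, t, t), (5, p, 15, p, z), (5, p, 19, p, s), (5, p, 4, t, t), (5, q, 15, p, z), (5, q, 19, p, s), (5, q, 4, t, t), (5, t, 15, p, z), (5, t, 19, p, s), (5, t, 4, t, t)}
π_{E, B, F} gives {(p, s, 5), (p, z, 5), (t, t, 5)} (9 duplicate(s) eliminated).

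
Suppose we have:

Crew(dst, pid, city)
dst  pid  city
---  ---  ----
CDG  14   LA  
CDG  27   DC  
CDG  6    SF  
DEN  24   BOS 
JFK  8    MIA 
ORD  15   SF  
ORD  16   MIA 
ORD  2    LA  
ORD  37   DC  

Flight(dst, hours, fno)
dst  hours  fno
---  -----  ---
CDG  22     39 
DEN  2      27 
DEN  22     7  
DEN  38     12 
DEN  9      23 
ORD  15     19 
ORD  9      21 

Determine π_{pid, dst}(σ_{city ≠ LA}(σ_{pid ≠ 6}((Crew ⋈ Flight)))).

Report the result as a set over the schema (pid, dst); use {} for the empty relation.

Joining Crew and Flight on dst yields {(CDG, 14, LA, 22, 39), (CDG, 27, DC, 22, 39), (CDG, 6, SF, 22, 39), (DEN, 24, BOS, 2, 27), (DEN, 24, BOS, 22, 7), (DEN, 24, BOS, 38, 12), (DEN, 24, BOS, 9, 23), (ORD, 15, SF, 15, 19), (ORD, 15, SF, 9, 21), (ORD, 16, MIA, 15, 19), (ORD, 16, MIA, 9, 21), (ORD, 2, LA, 15, 19), (ORD, 2, LA, 9, 21), (ORD, 37, DC, 15, 19), (ORD, 37, DC, 9, 21)}.
σ[pid ≠ 6]: keep tuples satisfying pid ≠ 6 → {(CDG, 14, LA, 22, 39), (CDG, 27, DC, 22, 39), (DEN, 24, BOS, 2, 27), (DEN, 24, BOS, 22, 7), (DEN, 24, BOS, 38, 12), (DEN, 24, BOS, 9, 23), (ORD, 15, SF, 15, 19), (ORD, 15, SF, 9, 21), (ORD, 16, MIA, 15, 19), (ORD, 16, MIA, 9, 21), (ORD, 2, LA, 15, 19), (ORD, 2, LA, 9, 21), (ORD, 37, DC, 15, 19), (ORD, 37, DC, 9, 21)}
σ[city ≠ LA]: keep tuples satisfying city ≠ LA → {(CDG, 27, DC, 22, 39), (DEN, 24, BOS, 2, 27), (DEN, 24, BOS, 22, 7), (DEN, 24, BOS, 38, 12), (DEN, 24, BOS, 9, 23), (ORD, 15, SF, 15, 19), (ORD, 15, SF, 9, 21), (ORD, 16, MIA, 15, 19), (ORD, 16, MIA, 9, 21), (ORD, 37, DC, 15, 19), (ORD, 37, DC, 9, 21)}
Projecting to pid, dst (6 duplicate(s) eliminated): {(15, ORD), (16, ORD), (24, DEN), (27, CDG), (37, ORD)}

{(15, ORD), (16, ORD), (24, DEN), (27, CDG), (37, ORD)}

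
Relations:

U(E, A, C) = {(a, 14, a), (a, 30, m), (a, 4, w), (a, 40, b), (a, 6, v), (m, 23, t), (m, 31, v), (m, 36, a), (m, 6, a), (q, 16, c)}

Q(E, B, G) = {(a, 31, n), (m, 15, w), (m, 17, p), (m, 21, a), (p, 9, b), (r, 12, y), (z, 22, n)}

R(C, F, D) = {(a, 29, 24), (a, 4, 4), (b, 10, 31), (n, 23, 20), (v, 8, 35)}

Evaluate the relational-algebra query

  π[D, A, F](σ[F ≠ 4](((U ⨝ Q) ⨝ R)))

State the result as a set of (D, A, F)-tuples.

Joining U and Q on E yields {(a, 14, a, 31, n), (a, 30, m, 31, n), (a, 4, w, 31, n), (a, 40, b, 31, n), (a, 6, v, 31, n), (m, 23, t, 15, w), (m, 23, t, 17, p), (m, 23, t, 21, a), (m, 31, v, 15, w), (m, 31, v, 17, p), (m, 31, v, 21, a), (m, 36, a, 15, w), (m, 36, a, 17, p), (m, 36, a, 21, a), (m, 6, a, 15, w), (m, 6, a, 17, p), (m, 6, a, 21, a)}.
Joining (U ⨝ Q) and R on C yields {(a, 14, a, 31, n, 29, 24), (a, 14, a, 31, n, 4, 4), (a, 40, b, 31, n, 10, 31), (a, 6, v, 31, n, 8, 35), (m, 31, v, 15, w, 8, 35), (m, 31, v, 17, p, 8, 35), (m, 31, v, 21, a, 8, 35), (m, 36, a, 15, w, 29, 24), (m, 36, a, 15, w, 4, 4), (m, 36, a, 17, p, 29, 24), (m, 36, a, 17, p, 4, 4), (m, 36, a, 21, a, 29, 24), (m, 36, a, 21, a, 4, 4), (m, 6, a, 15, w, 29, 24), (m, 6, a, 15, w, 4, 4), (m, 6, a, 17, p, 29, 24), (m, 6, a, 17, p, 4, 4), (m, 6, a, 21, a, 29, 24), (m, 6, a, 21, a, 4, 4)}.
Apply σ_{F ≠ 4}; surviving tuples: {(a, 14, a, 31, n, 29, 24), (a, 40, b, 31, n, 10, 31), (a, 6, v, 31, n, 8, 35), (m, 31, v, 15, w, 8, 35), (m, 31, v, 17, p, 8, 35), (m, 31, v, 21, a, 8, 35), (m, 36, a, 15, w, 29, 24), (m, 36, a, 17, p, 29, 24), (m, 36, a, 21, a, 29, 24), (m, 6, a, 15, w, 29, 24), (m, 6, a, 17, p, 29, 24), (m, 6, a, 21, a, 29, 24)}
Projecting to D, A, F (6 duplicate(s) eliminated): {(24, 14, 29), (24, 36, 29), (24, 6, 29), (31, 40, 10), (35, 31, 8), (35, 6, 8)}

{(24, 14, 29), (24, 36, 29), (24, 6, 29), (31, 40, 10), (35, 31, 8), (35, 6, 8)}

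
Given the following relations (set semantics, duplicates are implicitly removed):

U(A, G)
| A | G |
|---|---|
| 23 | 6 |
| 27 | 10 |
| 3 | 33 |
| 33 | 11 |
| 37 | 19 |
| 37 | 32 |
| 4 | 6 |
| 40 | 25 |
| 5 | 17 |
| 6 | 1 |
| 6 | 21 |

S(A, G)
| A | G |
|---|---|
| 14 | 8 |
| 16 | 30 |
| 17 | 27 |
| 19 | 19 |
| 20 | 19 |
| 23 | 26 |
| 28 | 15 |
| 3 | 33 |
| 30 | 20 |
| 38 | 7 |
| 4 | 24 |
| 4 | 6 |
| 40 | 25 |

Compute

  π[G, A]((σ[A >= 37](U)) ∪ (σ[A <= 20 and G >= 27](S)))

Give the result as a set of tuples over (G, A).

{(19, 37), (25, 40), (27, 17), (30, 16), (32, 37), (33, 3)}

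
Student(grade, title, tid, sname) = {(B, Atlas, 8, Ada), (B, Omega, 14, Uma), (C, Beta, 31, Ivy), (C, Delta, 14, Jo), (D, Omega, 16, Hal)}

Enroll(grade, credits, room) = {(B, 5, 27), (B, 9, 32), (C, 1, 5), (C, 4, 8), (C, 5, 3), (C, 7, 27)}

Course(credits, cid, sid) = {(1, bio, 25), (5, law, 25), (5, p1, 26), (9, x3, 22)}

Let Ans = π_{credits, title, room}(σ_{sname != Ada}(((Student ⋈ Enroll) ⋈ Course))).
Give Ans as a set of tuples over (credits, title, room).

Natural join on grade: {(B, Atlas, 8, Ada, 5, 27), (B, Atlas, 8, Ada, 9, 32), (B, Omega, 14, Uma, 5, 27), (B, Omega, 14, Uma, 9, 32), (C, Beta, 31, Ivy, 1, 5), (C, Beta, 31, Ivy, 4, 8), (C, Beta, 31, Ivy, 5, 3), (C, Beta, 31, Ivy, 7, 27), (C, Delta, 14, Jo, 1, 5), (C, Delta, 14, Jo, 4, 8), (C, Delta, 14, Jo, 5, 3), (C, Delta, 14, Jo, 7, 27)}
Natural join on credits: {(B, Atlas, 8, Ada, 5, 27, law, 25), (B, Atlas, 8, Ada, 5, 27, p1, 26), (B, Atlas, 8, Ada, 9, 32, x3, 22), (B, Omega, 14, Uma, 5, 27, law, 25), (B, Omega, 14, Uma, 5, 27, p1, 26), (B, Omega, 14, Uma, 9, 32, x3, 22), (C, Beta, 31, Ivy, 1, 5, bio, 25), (C, Beta, 31, Ivy, 5, 3, law, 25), (C, Beta, 31, Ivy, 5, 3, p1, 26), (C, Delta, 14, Jo, 1, 5, bio, 25), (C, Delta, 14, Jo, 5, 3, law, 25), (C, Delta, 14, Jo, 5, 3, p1, 26)}
Filtering on sname != Ada leaves {(B, Omega, 14, Uma, 5, 27, law, 25), (B, Omega, 14, Uma, 5, 27, p1, 26), (B, Omega, 14, Uma, 9, 32, x3, 22), (C, Beta, 31, Ivy, 1, 5, bio, 25), (C, Beta, 31, Ivy, 5, 3, law, 25), (C, Beta, 31, Ivy, 5, 3, p1, 26), (C, Delta, 14, Jo, 1, 5, bio, 25), (C, Delta, 14, Jo, 5, 3, law, 25), (C, Delta, 14, Jo, 5, 3, p1, 26)}.
Keep only column(s) credits, title, room (3 duplicate(s) eliminated): {(1, Beta, 5), (1, Delta, 5), (5, Beta, 3), (5, Delta, 3), (5, Omega, 27), (9, Omega, 32)}

{(1, Beta, 5), (1, Delta, 5), (5, Beta, 3), (5, Delta, 3), (5, Omega, 27), (9, Omega, 32)}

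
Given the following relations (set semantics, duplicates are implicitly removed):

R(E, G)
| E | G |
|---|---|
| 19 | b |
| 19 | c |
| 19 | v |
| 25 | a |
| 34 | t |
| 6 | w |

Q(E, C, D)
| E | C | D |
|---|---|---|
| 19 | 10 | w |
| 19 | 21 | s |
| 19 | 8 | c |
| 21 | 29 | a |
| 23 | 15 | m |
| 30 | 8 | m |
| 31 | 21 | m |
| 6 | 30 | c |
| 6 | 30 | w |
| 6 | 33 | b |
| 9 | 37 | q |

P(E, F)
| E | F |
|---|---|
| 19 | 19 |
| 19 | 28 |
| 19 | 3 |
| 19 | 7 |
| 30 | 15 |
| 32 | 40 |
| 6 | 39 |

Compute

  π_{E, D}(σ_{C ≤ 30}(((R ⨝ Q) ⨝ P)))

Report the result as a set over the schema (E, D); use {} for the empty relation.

Natural join on E: {(19, b, 10, w), (19, b, 21, s), (19, b, 8, c), (19, c, 10, w), (19, c, 21, s), (19, c, 8, c), (19, v, 10, w), (19, v, 21, s), (19, v, 8, c), (6, w, 30, c), (6, w, 30, w), (6, w, 33, b)}
Natural join on E: {(19, b, 10, w, 19), (19, b, 10, w, 28), (19, b, 10, w, 3), (19, b, 10, w, 7), (19, b, 21, s, 19), (19, b, 21, s, 28), (19, b, 21, s, 3), (19, b, 21, s, 7), (19, b, 8, c, 19), (19, b, 8, c, 28), (19, b, 8, c, 3), (19, b, 8, c, 7), (19, c, 10, w, 19), (19, c, 10, w, 28), (19, c, 10, w, 3), (19, c, 10, w, 7), (19, c, 21, s, 19), (19, c, 21, s, 28), (19, c, 21, s, 3), (19, c, 21, s, 7), (19, c, 8, c, 19), (19, c, 8, c, 28), (19, c, 8, c, 3), (19, c, 8, c, 7), (19, v, 10, w, 19), (19, v, 10, w, 28), (19, v, 10, w, 3), (19, v, 10, w, 7), (19, v, 21, s, 19), (19, v, 21, s, 28), (19, v, 21, s, 3), (19, v, 21, s, 7), (19, v, 8, c, 19), (19, v, 8, c, 28), (19, v, 8, c, 3), (19, v, 8, c, 7), (6, w, 30, c, 39), (6, w, 30, w, 39), (6, w, 33, b, 39)}
Selection C ≤ 30: {(19, b, 10, w, 19), (19, b, 10, w, 28), (19, b, 10, w, 3), (19, b, 10, w, 7), (19, b, 21, s, 19), (19, b, 21, s, 28), (19, b, 21, s, 3), (19, b, 21, s, 7), (19, b, 8, c, 19), (19, b, 8, c, 28), (19, b, 8, c, 3), (19, b, 8, c, 7), (19, c, 10, w, 19), (19, c, 10, w, 28), (19, c, 10, w, 3), (19, c, 10, w, 7), (19, c, 21, s, 19), (19, c, 21, s, 28), (19, c, 21, s, 3), (19, c, 21, s, 7), (19, c, 8, c, 19), (19, c, 8, c, 28), (19, c, 8, c, 3), (19, c, 8, c, 7), (19, v, 10, w, 19), (19, v, 10, w, 28), (19, v, 10, w, 3), (19, v, 10, w, 7), (19, v, 21, s, 19), (19, v, 21, s, 28), (19, v, 21, s, 3), (19, v, 21, s, 7), (19, v, 8, c, 19), (19, v, 8, c, 28), (19, v, 8, c, 3), (19, v, 8, c, 7), (6, w, 30, c, 39), (6, w, 30, w, 39)}
Projecting to E, D (33 duplicate(s) eliminated): {(19, c), (19, s), (19, w), (6, c), (6, w)}

{(19, c), (19, s), (19, w), (6, c), (6, w)}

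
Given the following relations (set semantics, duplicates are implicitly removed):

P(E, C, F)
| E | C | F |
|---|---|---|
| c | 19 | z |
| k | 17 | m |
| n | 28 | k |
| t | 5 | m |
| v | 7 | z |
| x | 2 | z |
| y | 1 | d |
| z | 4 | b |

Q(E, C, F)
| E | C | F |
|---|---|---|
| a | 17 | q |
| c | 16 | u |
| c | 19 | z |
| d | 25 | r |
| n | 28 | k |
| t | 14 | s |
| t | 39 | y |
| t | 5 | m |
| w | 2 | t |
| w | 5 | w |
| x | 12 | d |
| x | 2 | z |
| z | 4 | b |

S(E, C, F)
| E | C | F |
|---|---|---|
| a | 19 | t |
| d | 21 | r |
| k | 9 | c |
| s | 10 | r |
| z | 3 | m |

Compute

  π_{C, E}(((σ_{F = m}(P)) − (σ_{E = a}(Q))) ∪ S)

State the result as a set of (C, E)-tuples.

{(10, s), (17, k), (19, a), (21, d), (3, z), (5, t), (9, k)}

σ[F = m]: keep tuples satisfying F = m → {(k, 17, m), (t, 5, m)}
σ[E = a]: keep tuples satisfying E = a → {(a, 17, q)}
Set difference of the two operands is {(k, 17, m), (t, 5, m)}.
Set union of the two operands is {(a, 19, t), (d, 21, r), (k, 17, m), (k, 9, c), (s, 10, r), (t, 5, m), (z, 3, m)}.
Projecting to C, E: {(10, s), (17, k), (19, a), (21, d), (3, z), (5, t), (9, k)}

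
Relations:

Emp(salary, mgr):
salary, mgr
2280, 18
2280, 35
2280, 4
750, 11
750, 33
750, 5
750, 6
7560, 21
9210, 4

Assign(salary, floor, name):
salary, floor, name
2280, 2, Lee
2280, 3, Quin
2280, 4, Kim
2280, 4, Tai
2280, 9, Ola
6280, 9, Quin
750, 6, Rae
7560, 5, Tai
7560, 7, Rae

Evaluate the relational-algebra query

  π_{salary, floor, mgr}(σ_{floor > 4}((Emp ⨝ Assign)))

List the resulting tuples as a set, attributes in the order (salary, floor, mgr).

Emp ⋈ Assign (natural join on salary): {(2280, 18, 2, Lee), (2280, 18, 3, Quin), (2280, 18, 4, Kim), (2280, 18, 4, Tai), (2280, 18, 9, Ola), (2280, 35, 2, Lee), (2280, 35, 3, Quin), (2280, 35, 4, Kim), (2280, 35, 4, Tai), (2280, 35, 9, Ola), (2280, 4, 2, Lee), (2280, 4, 3, Quin), (2280, 4, 4, Kim), (2280, 4, 4, Tai), (2280, 4, 9, Ola), (750, 11, 6, Rae), (750, 33, 6, Rae), (750, 5, 6, Rae), (750, 6, 6, Rae), (7560, 21, 5, Tai), (7560, 21, 7, Rae)}
Apply σ_{floor > 4}; surviving tuples: {(2280, 18, 9, Ola), (2280, 35, 9, Ola), (2280, 4, 9, Ola), (750, 11, 6, Rae), (750, 33, 6, Rae), (750, 5, 6, Rae), (750, 6, 6, Rae), (7560, 21, 5, Tai), (7560, 21, 7, Rae)}
Keep only column(s) salary, floor, mgr: {(2280, 9, 18), (2280, 9, 35), (2280, 9, 4), (750, 6, 11), (750, 6, 33), (750, 6, 5), (750, 6, 6), (7560, 5, 21), (7560, 7, 21)}

{(2280, 9, 18), (2280, 9, 35), (2280, 9, 4), (750, 6, 11), (750, 6, 33), (750, 6, 5), (750, 6, 6), (7560, 5, 21), (7560, 7, 21)}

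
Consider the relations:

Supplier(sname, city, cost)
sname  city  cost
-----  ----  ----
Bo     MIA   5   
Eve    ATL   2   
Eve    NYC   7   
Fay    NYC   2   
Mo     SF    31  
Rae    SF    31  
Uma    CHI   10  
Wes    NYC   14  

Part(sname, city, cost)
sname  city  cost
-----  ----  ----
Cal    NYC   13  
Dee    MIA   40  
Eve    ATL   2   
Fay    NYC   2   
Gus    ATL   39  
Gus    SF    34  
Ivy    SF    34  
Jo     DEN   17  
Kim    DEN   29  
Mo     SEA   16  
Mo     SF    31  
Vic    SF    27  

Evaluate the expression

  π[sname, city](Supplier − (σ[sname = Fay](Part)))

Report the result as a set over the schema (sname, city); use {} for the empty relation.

{(Bo, MIA), (Eve, ATL), (Eve, NYC), (Mo, SF), (Rae, SF), (Uma, CHI), (Wes, NYC)}

Filtering on sname = Fay leaves {(Fay, NYC, 2)}.
Difference: {(Bo, MIA, 5), (Eve, ATL, 2), (Eve, NYC, 7), (Fay, NYC, 2), (Mo, SF, 31), (Rae, SF, 31), (Uma, CHI, 10), (Wes, NYC, 14)} with {(Fay, NYC, 2)} → {(Bo, MIA, 5), (Eve, ATL, 2), (Eve, NYC, 7), (Mo, SF, 31), (Rae, SF, 31), (Uma, CHI, 10), (Wes, NYC, 14)}
π[sname, city]: project onto (sname, city) → {(Bo, MIA), (Eve, ATL), (Eve, NYC), (Mo, SF), (Rae, SF), (Uma, CHI), (Wes, NYC)}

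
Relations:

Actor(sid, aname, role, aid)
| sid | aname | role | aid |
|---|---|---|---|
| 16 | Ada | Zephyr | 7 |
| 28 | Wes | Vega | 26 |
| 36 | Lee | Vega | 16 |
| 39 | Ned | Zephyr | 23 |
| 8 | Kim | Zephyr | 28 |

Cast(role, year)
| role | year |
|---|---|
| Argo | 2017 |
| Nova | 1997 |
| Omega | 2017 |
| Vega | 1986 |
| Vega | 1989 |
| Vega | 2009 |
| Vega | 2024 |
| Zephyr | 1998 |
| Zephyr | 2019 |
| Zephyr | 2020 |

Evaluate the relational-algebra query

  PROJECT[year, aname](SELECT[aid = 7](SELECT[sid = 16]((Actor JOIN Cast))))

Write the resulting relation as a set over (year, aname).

Joining Actor and Cast on role yields {(16, Ada, Zephyr, 7, 1998), (16, Ada, Zephyr, 7, 2019), (16, Ada, Zephyr, 7, 2020), (28, Wes, Vega, 26, 1986), (28, Wes, Vega, 26, 1989), (28, Wes, Vega, 26, 2009), (28, Wes, Vega, 26, 2024), (36, Lee, Vega, 16, 1986), (36, Lee, Vega, 16, 1989), (36, Lee, Vega, 16, 2009), (36, Lee, Vega, 16, 2024), (39, Ned, Zephyr, 23, 1998), (39, Ned, Zephyr, 23, 2019), (39, Ned, Zephyr, 23, 2020), (8, Kim, Zephyr, 28, 1998), (8, Kim, Zephyr, 28, 2019), (8, Kim, Zephyr, 28, 2020)}.
σ[sid = 16]: keep tuples satisfying sid = 16 → {(16, Ada, Zephyr, 7, 1998), (16, Ada, Zephyr, 7, 2019), (16, Ada, Zephyr, 7, 2020)}
σ[aid = 7]: keep tuples satisfying aid = 7 → {(16, Ada, Zephyr, 7, 1998), (16, Ada, Zephyr, 7, 2019), (16, Ada, Zephyr, 7, 2020)}
Keep only column(s) year, aname: {(1998, Ada), (2019, Ada), (2020, Ada)}

{(1998, Ada), (2019, Ada), (2020, Ada)}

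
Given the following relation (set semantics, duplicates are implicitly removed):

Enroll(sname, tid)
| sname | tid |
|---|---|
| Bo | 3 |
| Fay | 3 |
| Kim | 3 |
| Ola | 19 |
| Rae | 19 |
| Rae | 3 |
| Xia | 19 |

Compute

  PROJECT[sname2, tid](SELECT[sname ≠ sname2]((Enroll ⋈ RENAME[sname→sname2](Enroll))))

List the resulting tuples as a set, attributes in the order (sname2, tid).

ρ[sname→sname2]: schema becomes (sname2, tid); tuples unchanged.
Enroll ⋈ RENAME[sname→sname2](Enroll) (natural join on tid): {(Bo, 3, Bo), (Bo, 3, Fay), (Bo, 3, Kim), (Bo, 3, Rae), (Fay, 3, Bo), (Fay, 3, Fay), (Fay, 3, Kim), (Fay, 3, Rae), (Kim, 3, Bo), (Kim, 3, Fay), (Kim, 3, Kim), (Kim, 3, Rae), (Ola, 19, Ola), (Ola, 19, Rae), (Ola, 19, Xia), (Rae, 19, Ola), (Rae, 19, Rae), (Rae, 19, Xia), (Rae, 3, Bo), (Rae, 3, Fay), (Rae, 3, Kim), (Rae, 3, Rae), (Xia, 19, Ola), (Xia, 19, Rae), (Xia, 19, Xia)}
σ[sname ≠ sname2]: keep tuples satisfying sname ≠ sname2 → {(Bo, 3, Fay), (Bo, 3, Kim), (Bo, 3, Rae), (Fay, 3, Bo), (Fay, 3, Kim), (Fay, 3, Rae), (Kim, 3, Bo), (Kim, 3, Fay), (Kim, 3, Rae), (Ola, 19, Rae), (Ola, 19, Xia), (Rae, 19, Ola), (Rae, 19, Xia), (Rae, 3, Bo), (Rae, 3, Fay), (Rae, 3, Kim), (Xia, 19, Ola), (Xia, 19, Rae)}
Projecting to sname2, tid (11 duplicate(s) eliminated): {(Bo, 3), (Fay, 3), (Kim, 3), (Ola, 19), (Rae, 19), (Rae, 3), (Xia, 19)}

{(Bo, 3), (Fay, 3), (Kim, 3), (Ola, 19), (Rae, 19), (Rae, 3), (Xia, 19)}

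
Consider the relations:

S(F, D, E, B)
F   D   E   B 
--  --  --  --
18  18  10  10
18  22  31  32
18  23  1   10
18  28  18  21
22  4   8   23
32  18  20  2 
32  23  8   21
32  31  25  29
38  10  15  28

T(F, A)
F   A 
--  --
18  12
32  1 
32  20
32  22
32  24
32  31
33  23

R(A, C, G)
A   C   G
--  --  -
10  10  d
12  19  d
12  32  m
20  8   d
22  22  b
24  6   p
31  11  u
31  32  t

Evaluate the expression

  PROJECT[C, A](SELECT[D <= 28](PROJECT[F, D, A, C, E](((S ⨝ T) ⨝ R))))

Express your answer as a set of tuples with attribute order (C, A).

{(11, 31), (19, 12), (22, 22), (32, 12), (32, 31), (6, 24), (8, 20)}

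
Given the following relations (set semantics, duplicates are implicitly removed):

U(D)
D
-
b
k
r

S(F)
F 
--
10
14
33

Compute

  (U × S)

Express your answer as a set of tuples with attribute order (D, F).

{(b, 10), (b, 14), (b, 33), (k, 10), (k, 14), (k, 33), (r, 10), (r, 14), (r, 33)}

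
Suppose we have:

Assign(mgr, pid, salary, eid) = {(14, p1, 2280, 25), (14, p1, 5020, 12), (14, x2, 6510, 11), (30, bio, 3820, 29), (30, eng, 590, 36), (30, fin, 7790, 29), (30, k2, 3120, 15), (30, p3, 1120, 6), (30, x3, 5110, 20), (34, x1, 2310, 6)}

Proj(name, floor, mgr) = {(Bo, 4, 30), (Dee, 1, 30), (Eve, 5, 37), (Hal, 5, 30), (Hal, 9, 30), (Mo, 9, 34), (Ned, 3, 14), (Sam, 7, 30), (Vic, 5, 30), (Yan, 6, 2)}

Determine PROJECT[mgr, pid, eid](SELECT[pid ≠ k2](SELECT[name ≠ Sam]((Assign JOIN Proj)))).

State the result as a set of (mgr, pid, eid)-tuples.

{(14, p1, 12), (14, p1, 25), (14, x2, 11), (30, bio, 29), (30, eng, 36), (30, fin, 29), (30, p3, 6), (30, x3, 20), (34, x1, 6)}

Assign ⋈ Proj (natural join on mgr): {(14, p1, 2280, 25, Ned, 3), (14, p1, 5020, 12, Ned, 3), (14, x2, 6510, 11, Ned, 3), (30, bio, 3820, 29, Bo, 4), (30, bio, 3820, 29, Dee, 1), (30, bio, 3820, 29, Hal, 5), (30, bio, 3820, 29, Hal, 9), (30, bio, 3820, 29, Sam, 7), (30, bio, 3820, 29, Vic, 5), (30, eng, 590, 36, Bo, 4), (30, eng, 590, 36, Dee, 1), (30, eng, 590, 36, Hal, 5), (30, eng, 590, 36, Hal, 9), (30, eng, 590, 36, Sam, 7), (30, eng, 590, 36, Vic, 5), (30, fin, 7790, 29, Bo, 4), (30, fin, 7790, 29, Dee, 1), (30, fin, 7790, 29, Hal, 5), (30, fin, 7790, 29, Hal, 9), (30, fin, 7790, 29, Sam, 7), (30, fin, 7790, 29, Vic, 5), (30, k2, 3120, 15, Bo, 4), (30, k2, 3120, 15, Dee, 1), (30, k2, 3120, 15, Hal, 5), (30, k2, 3120, 15, Hal, 9), (30, k2, 3120, 15, Sam, 7), (30, k2, 3120, 15, Vic, 5), (30, p3, 1120, 6, Bo, 4), (30, p3, 1120, 6, Dee, 1), (30, p3, 1120, 6, Hal, 5), (30, p3, 1120, 6, Hal, 9), (30, p3, 1120, 6, Sam, 7), (30, p3, 1120, 6, Vic, 5), (30, x3, 5110, 20, Bo, 4), (30, x3, 5110, 20, Dee, 1), (30, x3, 5110, 20, Hal, 5), (30, x3, 5110, 20, Hal, 9), (30, x3, 5110, 20, Sam, 7), (30, x3, 5110, 20, Vic, 5), (34, x1, 2310, 6, Mo, 9)}
σ[name ≠ Sam]: keep tuples satisfying name ≠ Sam → {(14, p1, 2280, 25, Ned, 3), (14, p1, 5020, 12, Ned, 3), (14, x2, 6510, 11, Ned, 3), (30, bio, 3820, 29, Bo, 4), (30, bio, 3820, 29, Dee, 1), (30, bio, 3820, 29, Hal, 5), (30, bio, 3820, 29, Hal, 9), (30, bio, 3820, 29, Vic, 5), (30, eng, 590, 36, Bo, 4), (30, eng, 590, 36, Dee, 1), (30, eng, 590, 36, Hal, 5), (30, eng, 590, 36, Hal, 9), (30, eng, 590, 36, Vic, 5), (30, fin, 7790, 29, Bo, 4), (30, fin, 7790, 29, Dee, 1), (30, fin, 7790, 29, Hal, 5), (30, fin, 7790, 29, Hal, 9), (30, fin, 7790, 29, Vic, 5), (30, k2, 3120, 15, Bo, 4), (30, k2, 3120, 15, Dee, 1), (30, k2, 3120, 15, Hal, 5), (30, k2, 3120, 15, Hal, 9), (30, k2, 3120, 15, Vic, 5), (30, p3, 1120, 6, Bo, 4), (30, p3, 1120, 6, Dee, 1), (30, p3, 1120, 6, Hal, 5), (30, p3, 1120, 6, Hal, 9), (30, p3, 1120, 6, Vic, 5), (30, x3, 5110, 20, Bo, 4), (30, x3, 5110, 20, Dee, 1), (30, x3, 5110, 20, Hal, 5), (30, x3, 5110, 20, Hal, 9), (30, x3, 5110, 20, Vic, 5), (34, x1, 2310, 6, Mo, 9)}
σ[pid ≠ k2]: keep tuples satisfying pid ≠ k2 → {(14, p1, 2280, 25, Ned, 3), (14, p1, 5020, 12, Ned, 3), (14, x2, 6510, 11, Ned, 3), (30, bio, 3820, 29, Bo, 4), (30, bio, 3820, 29, Dee, 1), (30, bio, 3820, 29, Hal, 5), (30, bio, 3820, 29, Hal, 9), (30, bio, 3820, 29, Vic, 5), (30, eng, 590, 36, Bo, 4), (30, eng, 590, 36, Dee, 1), (30, eng, 590, 36, Hal, 5), (30, eng, 590, 36, Hal, 9), (30, eng, 590, 36, Vic, 5), (30, fin, 7790, 29, Bo, 4), (30, fin, 7790, 29, Dee, 1), (30, fin, 7790, 29, Hal, 5), (30, fin, 7790, 29, Hal, 9), (30, fin, 7790, 29, Vic, 5), (30, p3, 1120, 6, Bo, 4), (30, p3, 1120, 6, Dee, 1), (30, p3, 1120, 6, Hal, 5), (30, p3, 1120, 6, Hal, 9), (30, p3, 1120, 6, Vic, 5), (30, x3, 5110, 20, Bo, 4), (30, x3, 5110, 20, Dee, 1), (30, x3, 5110, 20, Hal, 5), (30, x3, 5110, 20, Hal, 9), (30, x3, 5110, 20, Vic, 5), (34, x1, 2310, 6, Mo, 9)}
Projecting to mgr, pid, eid (20 duplicate(s) eliminated): {(14, p1, 12), (14, p1, 25), (14, x2, 11), (30, bio, 29), (30, eng, 36), (30, fin, 29), (30, p3, 6), (30, x3, 20), (34, x1, 6)}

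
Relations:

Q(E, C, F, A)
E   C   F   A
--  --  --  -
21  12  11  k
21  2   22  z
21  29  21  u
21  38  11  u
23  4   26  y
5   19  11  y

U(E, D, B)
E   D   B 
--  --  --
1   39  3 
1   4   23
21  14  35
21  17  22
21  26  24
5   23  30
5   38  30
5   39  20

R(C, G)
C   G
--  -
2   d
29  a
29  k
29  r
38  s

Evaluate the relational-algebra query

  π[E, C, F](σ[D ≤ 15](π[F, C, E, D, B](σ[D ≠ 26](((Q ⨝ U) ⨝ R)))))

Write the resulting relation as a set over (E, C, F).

Q ⋈ U (natural join on E): {(21, 12, 11, k, 14, 35), (21, 12, 11, k, 17, 22), (21, 12, 11, k, 26, 24), (21, 2, 22, z, 14, 35), (21, 2, 22, z, 17, 22), (21, 2, 22, z, 26, 24), (21, 29, 21, u, 14, 35), (21, 29, 21, u, 17, 22), (21, 29, 21, u, 26, 24), (21, 38, 11, u, 14, 35), (21, 38, 11, u, 17, 22), (21, 38, 11, u, 26, 24), (5, 19, 11, y, 23, 30), (5, 19, 11, y, 38, 30), (5, 19, 11, y, 39, 20)}
(Q ⨝ U) ⋈ R (natural join on C): {(21, 2, 22, z, 14, 35, d), (21, 2, 22, z, 17, 22, d), (21, 2, 22, z, 26, 24, d), (21, 29, 21, u, 14, 35, a), (21, 29, 21, u, 14, 35, k), (21, 29, 21, u, 14, 35, r), (21, 29, 21, u, 17, 22, a), (21, 29, 21, u, 17, 22, k), (21, 29, 21, u, 17, 22, r), (21, 29, 21, u, 26, 24, a), (21, 29, 21, u, 26, 24, k), (21, 29, 21, u, 26, 24, r), (21, 38, 11, u, 14, 35, s), (21, 38, 11, u, 17, 22, s), (21, 38, 11, u, 26, 24, s)}
Selection D ≠ 26: {(21, 2, 22, z, 14, 35, d), (21, 2, 22, z, 17, 22, d), (21, 29, 21, u, 14, 35, a), (21, 29, 21, u, 14, 35, k), (21, 29, 21, u, 14, 35, r), (21, 29, 21, u, 17, 22, a), (21, 29, 21, u, 17, 22, k), (21, 29, 21, u, 17, 22, r), (21, 38, 11, u, 14, 35, s), (21, 38, 11, u, 17, 22, s)}
π[F, C, E, D, B]: project onto (F, C, E, D, B) (4 duplicate(s) eliminated) → {(11, 38, 21, 14, 35), (11, 38, 21, 17, 22), (21, 29, 21, 14, 35), (21, 29, 21, 17, 22), (22, 2, 21, 14, 35), (22, 2, 21, 17, 22)}
Selection D ≤ 15: {(11, 38, 21, 14, 35), (21, 29, 21, 14, 35), (22, 2, 21, 14, 35)}
π[E, C, F]: project onto (E, C, F) → {(21, 2, 22), (21, 29, 21), (21, 38, 11)}

{(21, 2, 22), (21, 29, 21), (21, 38, 11)}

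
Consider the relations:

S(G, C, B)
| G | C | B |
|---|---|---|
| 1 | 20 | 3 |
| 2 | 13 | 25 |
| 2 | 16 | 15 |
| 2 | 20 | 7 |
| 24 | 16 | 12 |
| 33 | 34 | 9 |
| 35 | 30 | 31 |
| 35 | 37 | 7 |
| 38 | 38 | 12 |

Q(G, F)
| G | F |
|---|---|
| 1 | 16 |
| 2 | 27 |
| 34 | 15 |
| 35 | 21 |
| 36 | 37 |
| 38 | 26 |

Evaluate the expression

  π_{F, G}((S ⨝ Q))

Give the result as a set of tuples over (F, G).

Joining S and Q on G yields {(1, 20, 3, 16), (2, 13, 25, 27), (2, 16, 15, 27), (2, 20, 7, 27), (35, 30, 31, 21), (35, 37, 7, 21), (38, 38, 12, 26)}.
π[F, G]: project onto (F, G) (3 duplicate(s) eliminated) → {(16, 1), (21, 35), (26, 38), (27, 2)}

{(16, 1), (21, 35), (26, 38), (27, 2)}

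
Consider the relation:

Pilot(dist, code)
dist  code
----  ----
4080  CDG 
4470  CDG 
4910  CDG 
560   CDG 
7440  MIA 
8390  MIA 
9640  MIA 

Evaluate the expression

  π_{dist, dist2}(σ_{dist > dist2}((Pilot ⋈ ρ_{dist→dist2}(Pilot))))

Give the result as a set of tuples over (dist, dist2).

{(4080, 560), (4470, 4080), (4470, 560), (4910, 4080), (4910, 4470), (4910, 560), (8390, 7440), (9640, 7440), (9640, 8390)}

ρ[dist→dist2]: schema becomes (dist2, code); tuples unchanged.
Pilot ⋈ ρ_{dist→dist2}(Pilot) (natural join on code): {(4080, CDG, 4080), (4080, CDG, 4470), (4080, CDG, 4910), (4080, CDG, 560), (4470, CDG, 4080), (4470, CDG, 4470), (4470, CDG, 4910), (4470, CDG, 560), (4910, CDG, 4080), (4910, CDG, 4470), (4910, CDG, 4910), (4910, CDG, 560), (560, CDG, 4080), (560, CDG, 4470), (560, CDG, 4910), (560, CDG, 560), (7440, MIA, 7440), (7440, MIA, 8390), (7440, MIA, 9640), (8390, MIA, 7440), (8390, MIA, 8390), (8390, MIA, 9640), (9640, MIA, 7440), (9640, MIA, 8390), (9640, MIA, 9640)}
σ[dist > dist2]: keep tuples satisfying dist > dist2 → {(4080, CDG, 560), (4470, CDG, 4080), (4470, CDG, 560), (4910, CDG, 4080), (4910, CDG, 4470), (4910, CDG, 560), (8390, MIA, 7440), (9640, MIA, 7440), (9640, MIA, 8390)}
Projecting to dist, dist2: {(4080, 560), (4470, 4080), (4470, 560), (4910, 4080), (4910, 4470), (4910, 560), (8390, 7440), (9640, 7440), (9640, 8390)}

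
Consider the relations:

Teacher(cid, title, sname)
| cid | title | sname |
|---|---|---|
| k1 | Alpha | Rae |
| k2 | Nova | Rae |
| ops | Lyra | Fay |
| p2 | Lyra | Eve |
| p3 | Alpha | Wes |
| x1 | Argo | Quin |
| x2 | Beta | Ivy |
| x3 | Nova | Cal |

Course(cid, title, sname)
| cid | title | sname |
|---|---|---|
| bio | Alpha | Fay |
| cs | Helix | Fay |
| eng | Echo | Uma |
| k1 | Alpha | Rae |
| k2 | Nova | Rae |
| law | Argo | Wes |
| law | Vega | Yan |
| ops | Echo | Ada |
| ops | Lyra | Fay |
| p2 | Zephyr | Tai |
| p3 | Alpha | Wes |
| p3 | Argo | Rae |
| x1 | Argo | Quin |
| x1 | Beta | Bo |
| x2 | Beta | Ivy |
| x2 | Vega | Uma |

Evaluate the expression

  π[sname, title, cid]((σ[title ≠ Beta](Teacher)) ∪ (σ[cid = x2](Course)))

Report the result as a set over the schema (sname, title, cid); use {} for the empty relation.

{(Cal, Nova, x3), (Eve, Lyra, p2), (Fay, Lyra, ops), (Ivy, Beta, x2), (Quin, Argo, x1), (Rae, Alpha, k1), (Rae, Nova, k2), (Uma, Vega, x2), (Wes, Alpha, p3)}

Filtering on title ≠ Beta leaves {(k1, Alpha, Rae), (k2, Nova, Rae), (ops, Lyra, Fay), (p2, Lyra, Eve), (p3, Alpha, Wes), (x1, Argo, Quin), (x3, Nova, Cal)}.
Filtering on cid = x2 leaves {(x2, Beta, Ivy), (x2, Vega, Uma)}.
Union: {(k1, Alpha, Rae), (k2, Nova, Rae), (ops, Lyra, Fay), (p2, Lyra, Eve), (p3, Alpha, Wes), (x1, Argo, Quin), (x3, Nova, Cal)} with {(x2, Beta, Ivy), (x2, Vega, Uma)} → {(k1, Alpha, Rae), (k2, Nova, Rae), (ops, Lyra, Fay), (p2, Lyra, Eve), (p3, Alpha, Wes), (x1, Argo, Quin), (x2, Beta, Ivy), (x2, Vega, Uma), (x3, Nova, Cal)}
Keep only column(s) sname, title, cid: {(Cal, Nova, x3), (Eve, Lyra, p2), (Fay, Lyra, ops), (Ivy, Beta, x2), (Quin, Argo, x1), (Rae, Alpha, k1), (Rae, Nova, k2), (Uma, Vega, x2), (Wes, Alpha, p3)}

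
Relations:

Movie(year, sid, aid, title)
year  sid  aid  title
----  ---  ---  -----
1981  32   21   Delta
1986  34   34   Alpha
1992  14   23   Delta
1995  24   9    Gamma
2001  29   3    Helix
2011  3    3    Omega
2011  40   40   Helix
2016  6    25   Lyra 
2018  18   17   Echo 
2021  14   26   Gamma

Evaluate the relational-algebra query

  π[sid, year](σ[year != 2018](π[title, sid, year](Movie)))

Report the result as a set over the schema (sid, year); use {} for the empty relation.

{(14, 1992), (14, 2021), (24, 1995), (29, 2001), (3, 2011), (32, 1981), (34, 1986), (40, 2011), (6, 2016)}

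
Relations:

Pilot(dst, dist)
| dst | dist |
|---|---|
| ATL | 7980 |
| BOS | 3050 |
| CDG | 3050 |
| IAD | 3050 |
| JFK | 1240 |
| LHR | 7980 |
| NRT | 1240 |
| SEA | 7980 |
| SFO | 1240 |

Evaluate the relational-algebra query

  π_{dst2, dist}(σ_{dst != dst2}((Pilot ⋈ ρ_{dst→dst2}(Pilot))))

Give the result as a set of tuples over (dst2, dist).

{(ATL, 7980), (BOS, 3050), (CDG, 3050), (IAD, 3050), (JFK, 1240), (LHR, 7980), (NRT, 1240), (SEA, 7980), (SFO, 1240)}

ρ[dst→dst2]: schema becomes (dst2, dist); tuples unchanged.
Natural join on dist: {(ATL, 7980, ATL), (ATL, 7980, LHR), (ATL, 7980, SEA), (BOS, 3050, BOS), (BOS, 3050, CDG), (BOS, 3050, IAD), (CDG, 3050, BOS), (CDG, 3050, CDG), (CDG, 3050, IAD), (IAD, 3050, BOS), (IAD, 3050, CDG), (IAD, 3050, IAD), (JFK, 1240, JFK), (JFK, 1240, NRT), (JFK, 1240, SFO), (LHR, 7980, ATL), (LHR, 7980, LHR), (LHR, 7980, SEA), (NRT, 1240, JFK), (NRT, 1240, NRT), (NRT, 1240, SFO), (SEA, 7980, ATL), (SEA, 7980, LHR), (SEA, 7980, SEA), (SFO, 1240, JFK), (SFO, 1240, NRT), (SFO, 1240, SFO)}
Selection dst != dst2: {(ATL, 7980, LHR), (ATL, 7980, SEA), (BOS, 3050, CDG), (BOS, 3050, IAD), (CDG, 3050, BOS), (CDG, 3050, IAD), (IAD, 3050, BOS), (IAD, 3050, CDG), (JFK, 1240, NRT), (JFK, 1240, SFO), (LHR, 7980, ATL), (LHR, 7980, SEA), (NRT, 1240, JFK), (NRT, 1240, SFO), (SEA, 7980, ATL), (SEA, 7980, LHR), (SFO, 1240, JFK), (SFO, 1240, NRT)}
Projecting to dst2, dist (9 duplicate(s) eliminated): {(ATL, 7980), (BOS, 3050), (CDG, 3050), (IAD, 3050), (JFK, 1240), (LHR, 7980), (NRT, 1240), (SEA, 7980), (SFO, 1240)}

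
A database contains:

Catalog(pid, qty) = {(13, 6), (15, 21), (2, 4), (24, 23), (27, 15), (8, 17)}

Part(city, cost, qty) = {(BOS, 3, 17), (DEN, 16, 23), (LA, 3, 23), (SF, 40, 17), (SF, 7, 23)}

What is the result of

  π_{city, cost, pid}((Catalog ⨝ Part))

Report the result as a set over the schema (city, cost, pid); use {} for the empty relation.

{(BOS, 3, 8), (DEN, 16, 24), (LA, 3, 24), (SF, 40, 8), (SF, 7, 24)}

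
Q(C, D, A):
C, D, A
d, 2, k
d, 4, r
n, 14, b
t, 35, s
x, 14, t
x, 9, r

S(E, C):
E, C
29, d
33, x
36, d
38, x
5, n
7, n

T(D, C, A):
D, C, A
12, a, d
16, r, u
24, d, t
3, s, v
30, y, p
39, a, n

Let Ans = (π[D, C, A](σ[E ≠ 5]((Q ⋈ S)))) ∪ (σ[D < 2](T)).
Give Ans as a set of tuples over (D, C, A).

Joining Q and S on C yields {(d, 2, k, 29), (d, 2, k, 36), (d, 4, r, 29), (d, 4, r, 36), (n, 14, b, 5), (n, 14, b, 7), (x, 14, t, 33), (x, 14, t, 38), (x, 9, r, 33), (x, 9, r, 38)}.
Selection E ≠ 5: {(d, 2, k, 29), (d, 2, k, 36), (d, 4, r, 29), (d, 4, r, 36), (n, 14, b, 7), (x, 14, t, 33), (x, 14, t, 38), (x, 9, r, 33), (x, 9, r, 38)}
π[D, C, A]: project onto (D, C, A) (4 duplicate(s) eliminated) → {(14, n, b), (14, x, t), (2, d, k), (4, d, r), (9, x, r)}
Selection D < 2: {}
Taking the union: {(14, n, b), (14, x, t), (2, d, k), (4, d, r), (9, x, r)}

{(14, n, b), (14, x, t), (2, d, k), (4, d, r), (9, x, r)}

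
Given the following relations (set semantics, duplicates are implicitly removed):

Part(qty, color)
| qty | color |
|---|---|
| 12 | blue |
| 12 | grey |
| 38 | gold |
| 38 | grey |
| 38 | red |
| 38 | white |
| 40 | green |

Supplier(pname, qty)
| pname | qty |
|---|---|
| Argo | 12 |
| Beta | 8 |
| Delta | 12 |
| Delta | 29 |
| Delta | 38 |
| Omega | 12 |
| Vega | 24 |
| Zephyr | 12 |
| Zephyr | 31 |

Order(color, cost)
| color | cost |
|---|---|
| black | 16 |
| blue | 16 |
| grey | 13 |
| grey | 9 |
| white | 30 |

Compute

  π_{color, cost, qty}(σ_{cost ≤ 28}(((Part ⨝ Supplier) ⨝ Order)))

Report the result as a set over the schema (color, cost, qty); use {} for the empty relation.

{(blue, 16, 12), (grey, 13, 12), (grey, 13, 38), (grey, 9, 12), (grey, 9, 38)}

Joining Part and Supplier on qty yields {(12, blue, Argo), (12, blue, Delta), (12, blue, Omega), (12, blue, Zephyr), (12, grey, Argo), (12, grey, Delta), (12, grey, Omega), (12, grey, Zephyr), (38, gold, Delta), (38, grey, Delta), (38, red, Delta), (38, white, Delta)}.
Joining (Part ⨝ Supplier) and Order on color yields {(12, blue, Argo, 16), (12, blue, Delta, 16), (12, blue, Omega, 16), (12, blue, Zephyr, 16), (12, grey, Argo, 13), (12, grey, Argo, 9), (12, grey, Delta, 13), (12, grey, Delta, 9), (12, grey, Omega, 13), (12, grey, Omega, 9), (12, grey, Zephyr, 13), (12, grey, Zephyr, 9), (38, grey, Delta, 13), (38, grey, Delta, 9), (38, white, Delta, 30)}.
Apply σ_{cost ≤ 28}; surviving tuples: {(12, blue, Argo, 16), (12, blue, Delta, 16), (12, blue, Omega, 16), (12, blue, Zephyr, 16), (12, grey, Argo, 13), (12, grey, Argo, 9), (12, grey, Delta, 13), (12, grey, Delta, 9), (12, grey, Omega, 13), (12, grey, Omega, 9), (12, grey, Zephyr, 13), (12, grey, Zephyr, 9), (38, grey, Delta, 13), (38, grey, Delta, 9)}
Projecting to color, cost, qty (9 duplicate(s) eliminated): {(blue, 16, 12), (grey, 13, 12), (grey, 13, 38), (grey, 9, 12), (grey, 9, 38)}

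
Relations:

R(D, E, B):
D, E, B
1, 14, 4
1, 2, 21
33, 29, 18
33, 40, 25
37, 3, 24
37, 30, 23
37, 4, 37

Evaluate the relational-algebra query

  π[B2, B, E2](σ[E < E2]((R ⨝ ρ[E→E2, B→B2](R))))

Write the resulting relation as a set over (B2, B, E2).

ρ[E→E2, B→B2]: schema becomes (D, E2, B2); tuples unchanged.
Joining R and ρ[E→E2, B→B2](R) on D yields {(1, 14, 4, 14, 4), (1, 14, 4, 2, 21), (1, 2, 21, 14, 4), (1, 2, 21, 2, 21), (33, 29, 18, 29, 18), (33, 29, 18, 40, 25), (33, 40, 25, 29, 18), (33, 40, 25, 40, 25), (37, 3, 24, 3, 24), (37, 3, 24, 30, 23), (37, 3, 24, 4, 37), (37, 30, 23, 3, 24), (37, 30, 23, 30, 23), (37, 30, 23, 4, 37), (37, 4, 37, 3, 24), (37, 4, 37, 30, 23), (37, 4, 37, 4, 37)}.
Apply σ_{E < E2}; surviving tuples: {(1, 2, 21, 14, 4), (33, 29, 18, 40, 25), (37, 3, 24, 30, 23), (37, 3, 24, 4, 37), (37, 4, 37, 30, 23)}
π_{B2, B, E2} gives {(23, 24, 30), (23, 37, 30), (25, 18, 40), (37, 24, 4), (4, 21, 14)}.

{(23, 24, 30), (23, 37, 30), (25, 18, 40), (37, 24, 4), (4, 21, 14)}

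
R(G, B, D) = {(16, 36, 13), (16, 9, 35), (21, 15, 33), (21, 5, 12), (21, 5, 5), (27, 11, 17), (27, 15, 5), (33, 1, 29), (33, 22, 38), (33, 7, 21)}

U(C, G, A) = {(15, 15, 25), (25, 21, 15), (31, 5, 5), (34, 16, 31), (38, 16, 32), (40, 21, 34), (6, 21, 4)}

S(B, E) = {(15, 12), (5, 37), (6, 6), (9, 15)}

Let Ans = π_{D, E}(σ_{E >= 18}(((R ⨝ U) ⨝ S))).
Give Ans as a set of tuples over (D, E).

{(12, 37), (5, 37)}

Natural join on G: {(16, 36, 13, 34, 31), (16, 36, 13, 38, 32), (16, 9, 35, 34, 31), (16, 9, 35, 38, 32), (21, 15, 33, 25, 15), (21, 15, 33, 40, 34), (21, 15, 33, 6, 4), (21, 5, 12, 25, 15), (21, 5, 12, 40, 34), (21, 5, 12, 6, 4), (21, 5, 5, 25, 15), (21, 5, 5, 40, 34), (21, 5, 5, 6, 4)}
Natural join on B: {(16, 9, 35, 34, 31, 15), (16, 9, 35, 38, 32, 15), (21, 15, 33, 25, 15, 12), (21, 15, 33, 40, 34, 12), (21, 15, 33, 6, 4, 12), (21, 5, 12, 25, 15, 37), (21, 5, 12, 40, 34, 37), (21, 5, 12, 6, 4, 37), (21, 5, 5, 25, 15, 37), (21, 5, 5, 40, 34, 37), (21, 5, 5, 6, 4, 37)}
Selection E >= 18: {(21, 5, 12, 25, 15, 37), (21, 5, 12, 40, 34, 37), (21, 5, 12, 6, 4, 37), (21, 5, 5, 25, 15, 37), (21, 5, 5, 40, 34, 37), (21, 5, 5, 6, 4, 37)}
π[D, E]: project onto (D, E) (4 duplicate(s) eliminated) → {(12, 37), (5, 37)}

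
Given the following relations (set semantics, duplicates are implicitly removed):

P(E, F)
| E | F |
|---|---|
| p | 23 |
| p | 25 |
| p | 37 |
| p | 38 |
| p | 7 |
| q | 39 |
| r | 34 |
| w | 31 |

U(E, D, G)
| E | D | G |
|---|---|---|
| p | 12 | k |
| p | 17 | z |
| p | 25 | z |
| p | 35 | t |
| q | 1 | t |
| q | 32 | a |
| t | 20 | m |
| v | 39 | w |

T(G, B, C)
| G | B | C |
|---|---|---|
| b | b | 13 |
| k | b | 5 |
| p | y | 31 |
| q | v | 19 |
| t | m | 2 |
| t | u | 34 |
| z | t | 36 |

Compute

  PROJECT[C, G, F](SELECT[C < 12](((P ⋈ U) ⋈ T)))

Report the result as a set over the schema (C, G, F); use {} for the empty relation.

Joining P and U on E yields {(p, 23, 12, k), (p, 23, 17, z), (p, 23, 25, z), (p, 23, 35, t), (p, 25, 12, k), (p, 25, 17, z), (p, 25, 25, z), (p, 25, 35, t), (p, 37, 12, k), (p, 37, 17, z), (p, 37, 25, z), (p, 37, 35, t), (p, 38, 12, k), (p, 38, 17, z), (p, 38, 25, z), (p, 38, 35, t), (p, 7, 12, k), (p, 7, 17, z), (p, 7, 25, z), (p, 7, 35, t), (q, 39, 1, t), (q, 39, 32, a)}.
Joining (P ⋈ U) and T on G yields {(p, 23, 12, k, b, 5), (p, 23, 17, z, t, 36), (p, 23, 25, z, t, 36), (p, 23, 35, t, m, 2), (p, 23, 35, t, u, 34), (p, 25, 12, k, b, 5), (p, 25, 17, z, t, 36), (p, 25, 25, z, t, 36), (p, 25, 35, t, m, 2), (p, 25, 35, t, u, 34), (p, 37, 12, k, b, 5), (p, 37, 17, z, t, 36), (p, 37, 25, z, t, 36), (p, 37, 35, t, m, 2), (p, 37, 35, t, u, 34), (p, 38, 12, k, b, 5), (p, 38, 17, z, t, 36), (p, 38, 25, z, t, 36), (p, 38, 35, t, m, 2), (p, 38, 35, t, u, 34), (p, 7, 12, k, b, 5), (p, 7, 17, z, t, 36), (p, 7, 25, z, t, 36), (p, 7, 35, t, m, 2), (p, 7, 35, t, u, 34), (q, 39, 1, t, m, 2), (q, 39, 1, t, u, 34)}.
σ[C < 12]: keep tuples satisfying C < 12 → {(p, 23, 12, k, b, 5), (p, 23, 35, t, m, 2), (p, 25, 12, k, b, 5), (p, 25, 35, t, m, 2), (p, 37, 12, k, b, 5), (p, 37, 35, t, m, 2), (p, 38, 12, k, b, 5), (p, 38, 35, t, m, 2), (p, 7, 12, k, b, 5), (p, 7, 35, t, m, 2), (q, 39, 1, t, m, 2)}
π[C, G, F]: project onto (C, G, F) → {(2, t, 23), (2, t, 25), (2, t, 37), (2, t, 38), (2, t, 39), (2, t, 7), (5, k, 23), (5, k, 25), (5, k, 37), (5, k, 38), (5, k, 7)}

{(2, t, 23), (2, t, 25), (2, t, 37), (2, t, 38), (2, t, 39), (2, t, 7), (5, k, 23), (5, k, 25), (5, k, 37), (5, k, 38), (5, k, 7)}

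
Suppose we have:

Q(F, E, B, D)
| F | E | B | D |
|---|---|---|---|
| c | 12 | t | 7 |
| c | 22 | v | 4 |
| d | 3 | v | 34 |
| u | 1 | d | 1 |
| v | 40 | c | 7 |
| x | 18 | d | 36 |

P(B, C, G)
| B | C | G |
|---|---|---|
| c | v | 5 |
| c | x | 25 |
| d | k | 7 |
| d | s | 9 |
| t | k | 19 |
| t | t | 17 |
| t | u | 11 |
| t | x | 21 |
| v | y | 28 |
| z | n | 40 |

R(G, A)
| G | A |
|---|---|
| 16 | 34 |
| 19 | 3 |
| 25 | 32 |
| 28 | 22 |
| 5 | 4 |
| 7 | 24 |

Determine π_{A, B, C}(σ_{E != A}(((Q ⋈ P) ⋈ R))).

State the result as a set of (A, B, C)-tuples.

{(22, v, y), (24, d, k), (3, t, k), (32, c, x), (4, c, v)}

Joining Q and P on B yields {(c, 12, t, 7, k, 19), (c, 12, t, 7, t, 17), (c, 12, t, 7, u, 11), (c, 12, t, 7, x, 21), (c, 22, v, 4, y, 28), (d, 3, v, 34, y, 28), (u, 1, d, 1, k, 7), (u, 1, d, 1, s, 9), (v, 40, c, 7, v, 5), (v, 40, c, 7, x, 25), (x, 18, d, 36, k, 7), (x, 18, d, 36, s, 9)}.
Joining (Q ⋈ P) and R on G yields {(c, 12, t, 7, k, 19, 3), (c, 22, v, 4, y, 28, 22), (d, 3, v, 34, y, 28, 22), (u, 1, d, 1, k, 7, 24), (v, 40, c, 7, v, 5, 4), (v, 40, c, 7, x, 25, 32), (x, 18, d, 36, k, 7, 24)}.
Selection E != A: {(c, 12, t, 7, k, 19, 3), (d, 3, v, 34, y, 28, 22), (u, 1, d, 1, k, 7, 24), (v, 40, c, 7, v, 5, 4), (v, 40, c, 7, x, 25, 32), (x, 18, d, 36, k, 7, 24)}
π_{A, B, C} gives {(22, v, y), (24, d, k), (3, t, k), (32, c, x), (4, c, v)} (1 duplicate(s) eliminated).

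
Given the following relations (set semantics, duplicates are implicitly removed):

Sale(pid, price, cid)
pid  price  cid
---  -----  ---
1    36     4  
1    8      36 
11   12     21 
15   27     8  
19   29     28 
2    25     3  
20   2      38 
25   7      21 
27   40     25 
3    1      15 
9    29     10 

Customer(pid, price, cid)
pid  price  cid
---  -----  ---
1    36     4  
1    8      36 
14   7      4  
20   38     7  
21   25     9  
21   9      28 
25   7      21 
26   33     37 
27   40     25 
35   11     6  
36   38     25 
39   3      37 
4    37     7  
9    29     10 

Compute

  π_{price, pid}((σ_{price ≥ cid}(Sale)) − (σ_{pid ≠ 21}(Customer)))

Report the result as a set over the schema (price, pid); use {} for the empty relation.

σ[price ≥ cid]: keep tuples satisfying price ≥ cid → {(1, 36, 4), (15, 27, 8), (19, 29, 28), (2, 25, 3), (27, 40, 25), (9, 29, 10)}
σ[pid ≠ 21]: keep tuples satisfying pid ≠ 21 → {(1, 36, 4), (1, 8, 36), (14, 7, 4), (20, 38, 7), (25, 7, 21), (26, 33, 37), (27, 40, 25), (35, 11, 6), (36, 38, 25), (39, 3, 37), (4, 37, 7), (9, 29, 10)}
Taking the difference: {(15, 27, 8), (19, 29, 28), (2, 25, 3)}
π_{price, pid} gives {(25, 2), (27, 15), (29, 19)}.

{(25, 2), (27, 15), (29, 19)}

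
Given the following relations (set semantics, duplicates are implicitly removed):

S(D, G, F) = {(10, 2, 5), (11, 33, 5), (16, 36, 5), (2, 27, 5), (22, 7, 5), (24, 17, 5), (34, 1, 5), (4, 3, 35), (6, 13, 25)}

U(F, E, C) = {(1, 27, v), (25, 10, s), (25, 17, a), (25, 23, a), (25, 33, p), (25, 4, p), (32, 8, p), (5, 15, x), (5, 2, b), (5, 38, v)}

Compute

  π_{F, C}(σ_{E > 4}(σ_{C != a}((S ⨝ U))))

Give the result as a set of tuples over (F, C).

S ⋈ U (natural join on F): {(10, 2, 5, 15, x), (10, 2, 5, 2, b), (10, 2, 5, 38, v), (11, 33, 5, 15, x), (11, 33, 5, 2, b), (11, 33, 5, 38, v), (16, 36, 5, 15, x), (16, 36, 5, 2, b), (16, 36, 5, 38, v), (2, 27, 5, 15, x), (2, 27, 5, 2, b), (2, 27, 5, 38, v), (22, 7, 5, 15, x), (22, 7, 5, 2, b), (22, 7, 5, 38, v), (24, 17, 5, 15, x), (24, 17, 5, 2, b), (24, 17, 5, 38, v), (34, 1, 5, 15, x), (34, 1, 5, 2, b), (34, 1, 5, 38, v), (6, 13, 25, 10, s), (6, 13, 25, 17, a), (6, 13, 25, 23, a), (6, 13, 25, 33, p), (6, 13, 25, 4, p)}
σ[C != a]: keep tuples satisfying C != a → {(10, 2, 5, 15, x), (10, 2, 5, 2, b), (10, 2, 5, 38, v), (11, 33, 5, 15, x), (11, 33, 5, 2, b), (11, 33, 5, 38, v), (16, 36, 5, 15, x), (16, 36, 5, 2, b), (16, 36, 5, 38, v), (2, 27, 5, 15, x), (2, 27, 5, 2, b), (2, 27, 5, 38, v), (22, 7, 5, 15, x), (22, 7, 5, 2, b), (22, 7, 5, 38, v), (24, 17, 5, 15, x), (24, 17, 5, 2, b), (24, 17, 5, 38, v), (34, 1, 5, 15, x), (34, 1, 5, 2, b), (34, 1, 5, 38, v), (6, 13, 25, 10, s), (6, 13, 25, 33, p), (6, 13, 25, 4, p)}
σ[E > 4]: keep tuples satisfying E > 4 → {(10, 2, 5, 15, x), (10, 2, 5, 38, v), (11, 33, 5, 15, x), (11, 33, 5, 38, v), (16, 36, 5, 15, x), (16, 36, 5, 38, v), (2, 27, 5, 15, x), (2, 27, 5, 38, v), (22, 7, 5, 15, x), (22, 7, 5, 38, v), (24, 17, 5, 15, x), (24, 17, 5, 38, v), (34, 1, 5, 15, x), (34, 1, 5, 38, v), (6, 13, 25, 10, s), (6, 13, 25, 33, p)}
Projecting to F, C (12 duplicate(s) eliminated): {(25, p), (25, s), (5, v), (5, x)}

{(25, p), (25, s), (5, v), (5, x)}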